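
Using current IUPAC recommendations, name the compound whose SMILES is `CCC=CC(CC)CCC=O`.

4-ethyloct-5-enal

Counting along the main chain through the –CHO group and the multiple bond gives 8 carbons: the parent is octane.
The principal characteristic group is an aldehyde (terminal –CHO), named with the suffix -al.
A C=C double bond in the chain gives the infix -ene-.
Choose the numbering such that the aldehyde carbon is C-1 by definition.
This places the double bond between C-5 and C-6; an ethyl group at C-4.
Putting it together: 4-ethyloct-5-enal.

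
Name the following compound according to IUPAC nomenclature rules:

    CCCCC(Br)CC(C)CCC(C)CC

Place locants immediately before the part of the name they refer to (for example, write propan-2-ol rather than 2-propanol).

The longest continuous carbon chain has 12 atoms, so the parent hydride is dodecane.
Number the chain so that the substituent locant set {3,6,8} is lower than {5,7,10} at the first point of difference.
With this numbering: a bromo group at C-8; methyl groups at C-3 and C-6.
Prefixes are listed alphabetically: bromo, methyl.
Putting it together: 8-bromo-3,6-dimethyldodecane.

8-bromo-3,6-dimethyldodecane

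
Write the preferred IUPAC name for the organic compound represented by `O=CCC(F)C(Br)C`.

4-bromo-3-fluoropentanal

The longest chain bearing the –CHO group is 5 carbons long (pentane).
The highest-priority functional group is an aldehyde (terminal –CHO), so the name ends in -al.
The numbering direction is chosen so that the aldehyde carbon is C-1 by definition.
This places a bromo group at C-4; a fluoro group at C-3.
The substituents are ordered alphabetically, ignoring any di-/tri- multipliers.
Putting it together: 4-bromo-3-fluoropentanal.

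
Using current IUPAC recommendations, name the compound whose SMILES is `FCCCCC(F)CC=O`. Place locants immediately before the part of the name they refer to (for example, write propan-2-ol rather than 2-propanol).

Counting along the main chain through the –CHO group gives 7 carbons: the parent is heptane.
The principal characteristic group is an aldehyde (terminal –CHO), named with the suffix -al.
Choose the numbering such that the aldehyde carbon is C-1 by definition.
This places fluoro groups at C-3 and C-7.
The name is 3,7-difluoroheptanal.

3,7-difluoroheptanal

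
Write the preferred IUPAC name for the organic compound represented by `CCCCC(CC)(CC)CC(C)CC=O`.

Counting along the main chain through the –CHO group gives 9 carbons: the parent is nonane.
An aldehyde (terminal –CHO) is the principal characteristic group, giving the suffix -al.
Number the chain so that the aldehyde carbon is C-1 by definition.
With this numbering: two ethyl groups at C-5; a methyl group at C-3.
The substituents are ordered alphabetically, ignoring any di-/tri- multipliers.
Putting it together: 5,5-diethyl-3-methylnonanal.

5,5-diethyl-3-methylnonanal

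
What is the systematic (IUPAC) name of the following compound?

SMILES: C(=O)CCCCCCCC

The longest chain bearing the –CHO group is 9 carbons long (nonane).
The principal characteristic group is an aldehyde (terminal –CHO), named with the suffix -al.
Choose the numbering such that the aldehyde carbon is C-1 by definition.
Putting it together: nonanal.

nonanal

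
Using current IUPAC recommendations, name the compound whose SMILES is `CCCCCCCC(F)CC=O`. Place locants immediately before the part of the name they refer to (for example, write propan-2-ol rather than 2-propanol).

The longest carbon chain that includes the –CHO group has 10 carbons, so the parent hydride is decane.
The principal characteristic group is an aldehyde (terminal –CHO), named with the suffix -al.
The numbering direction is chosen so that the aldehyde carbon is C-1 by definition.
That gives a fluoro group at C-3.
Putting it together: 3-fluorodecanal.

3-fluorodecanal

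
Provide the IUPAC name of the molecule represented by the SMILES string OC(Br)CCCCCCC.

Counting along the main chain through the –OH group gives 8 carbons: the parent is octane.
The principal characteristic group is an alcohol (–OH), named with the suffix -ol.
Number the chain so that numbering from this end puts the hydroxyl group at C-1 rather than C-8.
With this numbering: the hydroxyl at C-1; a bromo group at C-1.
Assembling the pieces gives 1-bromooctan-1-ol.

1-bromooctan-1-ol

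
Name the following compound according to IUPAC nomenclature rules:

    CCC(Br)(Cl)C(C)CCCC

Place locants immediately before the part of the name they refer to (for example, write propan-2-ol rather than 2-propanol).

The parent chain contains 8 carbons (octane).
The numbering direction is chosen so that the substituent locant set {3,3,4} is lower than {5,6,6} at the first point of difference.
This places a bromo group at C-3; a chloro group at C-3; a methyl group at C-4.
Substituent prefixes are cited in alphabetical order (multiplying prefixes like di-/tri- are ignored for ordering).
Assembling the pieces gives 3-bromo-3-chloro-4-methyloctane.

3-bromo-3-chloro-4-methyloctane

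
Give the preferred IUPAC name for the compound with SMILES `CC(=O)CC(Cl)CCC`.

4-chloroheptan-2-one

The longest carbon chain that includes the carbonyl has 7 carbons, so the parent hydride is heptane.
The principal characteristic group is a ketone (C=O on an internal carbon), named with the suffix -one.
The numbering direction is chosen so that numbering from this end puts the carbonyl group at C-2 rather than C-6.
With this numbering: the carbonyl at C-2; a chloro group at C-4.
Assembling the pieces gives 4-chloroheptan-2-one.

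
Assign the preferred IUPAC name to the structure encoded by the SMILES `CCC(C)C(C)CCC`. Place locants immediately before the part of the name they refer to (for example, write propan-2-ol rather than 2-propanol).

3,4-dimethylheptane

The longest continuous carbon chain has 7 atoms, so the parent hydride is heptane.
The numbering direction is chosen so that the substituent locant set {3,4} is lower than {4,5} at the first point of difference.
With this numbering: methyl groups at C-3 and C-4.
The name is 3,4-dimethylheptane.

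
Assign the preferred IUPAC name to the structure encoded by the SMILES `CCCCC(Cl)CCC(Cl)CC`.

The parent chain contains 10 carbons (decane).
Choose the numbering such that the substituent locant set {3,6} is lower than {5,8} at the first point of difference.
That gives chloro groups at C-3 and C-6.
Assembling the pieces gives 3,6-dichlorodecane.

3,6-dichlorodecane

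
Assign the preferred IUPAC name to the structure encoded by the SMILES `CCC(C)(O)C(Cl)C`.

2-chloro-3-methylpentan-3-ol

The longest chain bearing the –OH group is 5 carbons long (pentane).
The principal characteristic group is an alcohol (–OH), named with the suffix -ol.
Number the chain so that the substituent locant set {2,3} is lower than {3,4} at the first point of difference.
With this numbering: the hydroxyl at C-3; a chloro group at C-2; a methyl group at C-3.
Substituent prefixes are cited in alphabetical order (multiplying prefixes like di-/tri- are ignored for ordering).
The name is 2-chloro-3-methylpentan-3-ol.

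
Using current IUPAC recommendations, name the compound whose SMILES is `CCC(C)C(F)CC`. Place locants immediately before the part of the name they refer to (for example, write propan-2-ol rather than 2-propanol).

3-fluoro-4-methylhexane

The longest continuous carbon chain has 6 atoms, so the parent hydride is hexane.
Choose the numbering such that the locant sets are identical either way, so the alphabetically earlier fluoro substituent takes the lower locant (3 rather than 4).
This places a fluoro group at C-3; a methyl group at C-4.
The substituents are ordered alphabetically, ignoring any di-/tri- multipliers.
The name is 3-fluoro-4-methylhexane.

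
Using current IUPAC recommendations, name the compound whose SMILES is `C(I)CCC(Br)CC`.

4-bromo-1-iodohexane

The longest continuous carbon chain has 6 atoms, so the parent hydride is hexane.
Choose the numbering such that the substituent locant set {1,4} is lower than {3,6} at the first point of difference.
This places a bromo group at C-4; an iodo group at C-1.
Substituent prefixes are cited in alphabetical order (multiplying prefixes like di-/tri- are ignored for ordering).
The name is 4-bromo-1-iodohexane.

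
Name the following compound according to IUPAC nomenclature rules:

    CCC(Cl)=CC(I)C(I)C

3-chloro-5,6-diiodohept-3-ene

Counting along the main chain through the multiple bond gives 7 carbons: the parent is heptane.
A C=C double bond in the chain gives the infix -ene-.
Number the chain so that numbering from this end puts the double bond at C-3 rather than C-4.
This places the double bond between C-3 and C-4; a chloro group at C-3; iodo groups at C-5 and C-6.
Substituent prefixes are cited in alphabetical order (multiplying prefixes like di-/tri- are ignored for ordering).
The name is 3-chloro-5,6-diiodohept-3-ene.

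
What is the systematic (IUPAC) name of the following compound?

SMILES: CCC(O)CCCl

1-chloropentan-3-ol

Counting along the main chain through the –OH group gives 5 carbons: the parent is pentane.
The principal characteristic group is an alcohol (–OH), named with the suffix -ol.
The numbering direction is chosen so that the substituent locant set {1} is lower than {5} at the first point of difference.
With this numbering: the hydroxyl at C-3; a chloro group at C-1.
The name is 1-chloropentan-3-ol.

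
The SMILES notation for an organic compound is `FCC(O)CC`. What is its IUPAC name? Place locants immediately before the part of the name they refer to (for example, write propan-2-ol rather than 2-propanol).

1-fluorobutan-2-ol

The longest carbon chain that includes the –OH group has 4 carbons, so the parent hydride is butane.
The highest-priority functional group is an alcohol (–OH), so the name ends in -ol.
The numbering direction is chosen so that numbering from this end puts the hydroxyl group at C-2 rather than C-3.
With this numbering: the hydroxyl at C-2; a fluoro group at C-1.
Assembling the pieces gives 1-fluorobutan-2-ol.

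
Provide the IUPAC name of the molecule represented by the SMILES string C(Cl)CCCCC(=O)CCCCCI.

The longest carbon chain that includes the carbonyl has 11 carbons, so the parent hydride is undecane.
The principal characteristic group is a ketone (C=O on an internal carbon), named with the suffix -one.
The numbering direction is chosen so that the locant sets are identical either way, so the alphabetically earlier chloro substituent takes the lower locant (1 rather than 11).
With this numbering: the carbonyl at C-6; a chloro group at C-1; an iodo group at C-11.
The substituents are ordered alphabetically, ignoring any di-/tri- multipliers.
Putting it together: 1-chloro-11-iodoundecan-6-one.

1-chloro-11-iodoundecan-6-one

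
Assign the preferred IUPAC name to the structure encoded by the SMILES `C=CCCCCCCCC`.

dec-1-ene

Counting along the main chain through the multiple bond gives 10 carbons: the parent is decane.
The chain contains a C=C double bond, so the unsaturation ending is -ene.
Choose the numbering such that numbering from this end puts the double bond at C-1 rather than C-9.
This places the double bond between C-1 and C-2.
The name is dec-1-ene.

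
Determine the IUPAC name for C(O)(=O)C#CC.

The longest chain bearing the –COOH group and the multiple bond is 4 carbons long (butane).
The highest-priority functional group is a carboxylic acid (terminal –COOH), so the name ends in -oic acid.
A C≡C triple bond in the chain gives the infix -yne-.
Choose the numbering such that the carboxylic acid carbon is C-1 by definition.
That gives the triple bond between C-2 and C-3.
Putting it together: but-2-ynoic acid.

but-2-ynoic acid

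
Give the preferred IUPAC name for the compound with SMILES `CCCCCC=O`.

hexanal

Counting along the main chain through the –CHO group gives 6 carbons: the parent is hexane.
The principal characteristic group is an aldehyde (terminal –CHO), named with the suffix -al.
Choose the numbering such that the aldehyde carbon is C-1 by definition.
Putting it together: hexanal.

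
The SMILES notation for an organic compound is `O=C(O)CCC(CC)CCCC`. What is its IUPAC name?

The longest carbon chain that includes the –COOH group has 8 carbons, so the parent hydride is octane.
The highest-priority functional group is a carboxylic acid (terminal –COOH), so the name ends in -oic acid.
Choose the numbering such that the carboxylic acid carbon is C-1 by definition.
With this numbering: an ethyl group at C-4.
The name is 4-ethyloctanoic acid.

4-ethyloctanoic acid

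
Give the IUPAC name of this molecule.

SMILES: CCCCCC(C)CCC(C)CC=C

The longest carbon chain that includes the multiple bond has 12 carbons, so the parent hydride is dodecane.
A C=C double bond in the chain gives the infix -ene-.
Number the chain so that numbering from this end puts the double bond at C-1 rather than C-11.
That gives the double bond between C-1 and C-2; methyl groups at C-4 and C-7.
Assembling the pieces gives 4,7-dimethyldodec-1-ene.

4,7-dimethyldodec-1-ene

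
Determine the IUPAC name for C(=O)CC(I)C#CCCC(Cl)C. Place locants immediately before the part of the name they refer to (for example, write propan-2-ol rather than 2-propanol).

The longest chain bearing the –CHO group and the multiple bond is 9 carbons long (nonane).
An aldehyde (terminal –CHO) is the principal characteristic group, giving the suffix -al.
The chain contains a C≡C triple bond, so the unsaturation ending is -yne.
The numbering direction is chosen so that the aldehyde carbon is C-1 by definition.
That gives the triple bond between C-4 and C-5; a chloro group at C-8; an iodo group at C-3.
Substituent prefixes are cited in alphabetical order (multiplying prefixes like di-/tri- are ignored for ordering).
Assembling the pieces gives 8-chloro-3-iodonon-4-ynal.

8-chloro-3-iodonon-4-ynal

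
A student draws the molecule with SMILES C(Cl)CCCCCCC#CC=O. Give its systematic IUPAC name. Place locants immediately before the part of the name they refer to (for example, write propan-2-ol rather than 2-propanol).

Counting along the main chain through the –CHO group and the multiple bond gives 10 carbons: the parent is decane.
The principal characteristic group is an aldehyde (terminal –CHO), named with the suffix -al.
The chain contains a C≡C triple bond, so the unsaturation ending is -yne.
The numbering direction is chosen so that the aldehyde carbon is C-1 by definition.
With this numbering: the triple bond between C-2 and C-3; a chloro group at C-10.
Assembling the pieces gives 10-chlorodec-2-ynal.

10-chlorodec-2-ynal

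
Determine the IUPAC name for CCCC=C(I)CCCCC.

The longest carbon chain that includes the multiple bond has 10 carbons, so the parent hydride is decane.
The chain contains a C=C double bond, so the unsaturation ending is -ene.
The numbering direction is chosen so that numbering from this end puts the double bond at C-4 rather than C-6.
With this numbering: the double bond between C-4 and C-5; an iodo group at C-5.
Putting it together: 5-iododec-4-ene.

5-iododec-4-ene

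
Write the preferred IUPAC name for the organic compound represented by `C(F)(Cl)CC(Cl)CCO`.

Counting along the main chain through the –OH group gives 5 carbons: the parent is pentane.
The principal characteristic group is an alcohol (–OH), named with the suffix -ol.
The numbering direction is chosen so that numbering from this end puts the hydroxyl group at C-1 rather than C-5.
This places the hydroxyl at C-1; chloro groups at C-3 and C-5; a fluoro group at C-5.
Substituent prefixes are cited in alphabetical order (multiplying prefixes like di-/tri- are ignored for ordering).
Putting it together: 3,5-dichloro-5-fluoropentan-1-ol.

3,5-dichloro-5-fluoropentan-1-ol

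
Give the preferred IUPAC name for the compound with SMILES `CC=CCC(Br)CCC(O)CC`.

6-bromodec-8-en-3-ol

The longest chain bearing the –OH group and the multiple bond is 10 carbons long (decane).
The highest-priority functional group is an alcohol (–OH), so the name ends in -ol.
A C=C double bond in the chain gives the infix -ene-.
Choose the numbering such that numbering from this end puts the hydroxyl group at C-3 rather than C-8.
This places the hydroxyl at C-3; the double bond between C-8 and C-9; a bromo group at C-6.
Putting it together: 6-bromodec-8-en-3-ol.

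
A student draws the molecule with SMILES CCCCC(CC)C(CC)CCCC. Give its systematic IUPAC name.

The parent chain contains 10 carbons (decane).
The molecule is symmetric, so either numbering direction gives the same locants.
With this numbering: ethyl groups at C-5 and C-6.
The name is 5,6-diethyldecane.

5,6-diethyldecane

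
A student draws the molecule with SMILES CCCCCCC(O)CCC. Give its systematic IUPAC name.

decan-4-ol

The longest chain bearing the –OH group is 10 carbons long (decane).
An alcohol (–OH) is the principal characteristic group, giving the suffix -ol.
Choose the numbering such that numbering from this end puts the hydroxyl group at C-4 rather than C-7.
That gives the hydroxyl at C-4.
The name is decan-4-ol.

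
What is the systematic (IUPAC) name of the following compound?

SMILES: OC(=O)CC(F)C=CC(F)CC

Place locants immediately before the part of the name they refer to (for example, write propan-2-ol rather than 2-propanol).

The longest chain bearing the –COOH group and the multiple bond is 8 carbons long (octane).
A carboxylic acid (terminal –COOH) is the principal characteristic group, giving the suffix -oic acid.
The chain contains a C=C double bond, so the unsaturation ending is -ene.
Choose the numbering such that the carboxylic acid carbon is C-1 by definition.
That gives the double bond between C-4 and C-5; fluoro groups at C-3 and C-6.
Assembling the pieces gives 3,6-difluorooct-4-enoic acid.

3,6-difluorooct-4-enoic acid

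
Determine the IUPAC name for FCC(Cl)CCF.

2-chloro-1,4-difluorobutane

The longest carbon chain is 4 atoms: the parent is butane.
Choose the numbering such that the substituent locant set {1,2,4} is lower than {1,3,4} at the first point of difference.
This places a chloro group at C-2; fluoro groups at C-1 and C-4.
Substituent prefixes are cited in alphabetical order (multiplying prefixes like di-/tri- are ignored for ordering).
The name is 2-chloro-1,4-difluorobutane.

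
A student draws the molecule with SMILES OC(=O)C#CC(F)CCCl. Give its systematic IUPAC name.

The longest carbon chain that includes the –COOH group and the multiple bond has 6 carbons, so the parent hydride is hexane.
A carboxylic acid (terminal –COOH) is the principal characteristic group, giving the suffix -oic acid.
A C≡C triple bond in the chain gives the infix -yne-.
Number the chain so that the carboxylic acid carbon is C-1 by definition.
This places the triple bond between C-2 and C-3; a chloro group at C-6; a fluoro group at C-4.
The substituents are ordered alphabetically, ignoring any di-/tri- multipliers.
The name is 6-chloro-4-fluorohex-2-ynoic acid.

6-chloro-4-fluorohex-2-ynoic acid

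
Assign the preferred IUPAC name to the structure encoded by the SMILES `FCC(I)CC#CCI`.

6-fluoro-1,5-diiodohex-2-yne

The longest carbon chain that includes the multiple bond has 6 carbons, so the parent hydride is hexane.
There is one C≡C triple bond, indicated by the ending -yne.
Choose the numbering such that numbering from this end puts the triple bond at C-2 rather than C-4.
This places the triple bond between C-2 and C-3; a fluoro group at C-6; iodo groups at C-1 and C-5.
Substituent prefixes are cited in alphabetical order (multiplying prefixes like di-/tri- are ignored for ordering).
Putting it together: 6-fluoro-1,5-diiodohex-2-yne.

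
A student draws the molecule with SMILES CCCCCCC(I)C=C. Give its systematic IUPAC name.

The longest chain bearing the multiple bond is 9 carbons long (nonane).
The chain contains a C=C double bond, so the unsaturation ending is -ene.
Choose the numbering such that numbering from this end puts the double bond at C-1 rather than C-8.
With this numbering: the double bond between C-1 and C-2; an iodo group at C-3.
Assembling the pieces gives 3-iodonon-1-ene.

3-iodonon-1-ene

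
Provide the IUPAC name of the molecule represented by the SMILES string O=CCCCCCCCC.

nonanal

The longest carbon chain that includes the –CHO group has 9 carbons, so the parent hydride is nonane.
The principal characteristic group is an aldehyde (terminal –CHO), named with the suffix -al.
Choose the numbering such that the aldehyde carbon is C-1 by definition.
Assembling the pieces gives nonanal.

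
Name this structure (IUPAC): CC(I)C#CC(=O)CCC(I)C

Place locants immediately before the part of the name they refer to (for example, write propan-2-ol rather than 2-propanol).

The longest chain bearing the carbonyl and the multiple bond is 9 carbons long (nonane).
The highest-priority functional group is a ketone (C=O on an internal carbon), so the name ends in -one.
The chain contains a C≡C triple bond, so the unsaturation ending is -yne.
The numbering direction is chosen so that numbering from this end puts the triple bond at C-3 rather than C-6.
This places the carbonyl at C-5; the triple bond between C-3 and C-4; iodo groups at C-2 and C-8.
Assembling the pieces gives 2,8-diiodonon-3-yn-5-one.

2,8-diiodonon-3-yn-5-one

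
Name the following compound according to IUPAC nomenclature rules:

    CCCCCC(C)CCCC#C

6-methylundec-1-yne

The longest carbon chain that includes the multiple bond has 11 carbons, so the parent hydride is undecane.
There is one C≡C triple bond, indicated by the ending -yne.
Choose the numbering such that numbering from this end puts the triple bond at C-1 rather than C-10.
This places the triple bond between C-1 and C-2; a methyl group at C-6.
Putting it together: 6-methylundec-1-yne.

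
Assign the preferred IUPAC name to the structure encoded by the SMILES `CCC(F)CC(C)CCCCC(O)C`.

9-fluoro-7-methylundecan-2-ol

The longest carbon chain that includes the –OH group has 11 carbons, so the parent hydride is undecane.
The principal characteristic group is an alcohol (–OH), named with the suffix -ol.
Choose the numbering such that numbering from this end puts the hydroxyl group at C-2 rather than C-10.
This places the hydroxyl at C-2; a fluoro group at C-9; a methyl group at C-7.
Substituent prefixes are cited in alphabetical order (multiplying prefixes like di-/tri- are ignored for ordering).
The name is 9-fluoro-7-methylundecan-2-ol.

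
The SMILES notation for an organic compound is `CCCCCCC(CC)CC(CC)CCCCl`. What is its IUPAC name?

The parent chain contains 12 carbons (dodecane).
Choose the numbering such that the substituent locant set {1,4,6} is lower than {7,9,12} at the first point of difference.
This places a chloro group at C-1; ethyl groups at C-4 and C-6.
Substituent prefixes are cited in alphabetical order (multiplying prefixes like di-/tri- are ignored for ordering).
Assembling the pieces gives 1-chloro-4,6-diethyldodecane.

1-chloro-4,6-diethyldodecane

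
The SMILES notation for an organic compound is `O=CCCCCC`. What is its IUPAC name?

hexanal

The longest chain bearing the –CHO group is 6 carbons long (hexane).
The highest-priority functional group is an aldehyde (terminal –CHO), so the name ends in -al.
Number the chain so that the aldehyde carbon is C-1 by definition.
The name is hexanal.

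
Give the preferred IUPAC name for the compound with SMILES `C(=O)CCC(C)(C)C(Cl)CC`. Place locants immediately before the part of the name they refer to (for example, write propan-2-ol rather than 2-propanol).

5-chloro-4,4-dimethylheptanal

The longest chain bearing the –CHO group is 7 carbons long (heptane).
An aldehyde (terminal –CHO) is the principal characteristic group, giving the suffix -al.
Number the chain so that the aldehyde carbon is C-1 by definition.
This places a chloro group at C-5; two methyl groups at C-4.
The substituents are ordered alphabetically, ignoring any di-/tri- multipliers.
Putting it together: 5-chloro-4,4-dimethylheptanal.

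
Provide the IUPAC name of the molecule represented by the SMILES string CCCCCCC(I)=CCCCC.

6-iodododec-5-ene

Counting along the main chain through the multiple bond gives 12 carbons: the parent is dodecane.
There is one C=C double bond, indicated by the ending -ene.
Number the chain so that numbering from this end puts the double bond at C-5 rather than C-7.
This places the double bond between C-5 and C-6; an iodo group at C-6.
The name is 6-iodododec-5-ene.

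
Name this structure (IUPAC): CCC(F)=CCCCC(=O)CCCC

The longest chain bearing the carbonyl and the multiple bond is 12 carbons long (dodecane).
A ketone (C=O on an internal carbon) is the principal characteristic group, giving the suffix -one.
A C=C double bond in the chain gives the infix -ene-.
Number the chain so that numbering from this end puts the carbonyl group at C-5 rather than C-8.
This places the carbonyl at C-5; the double bond between C-9 and C-10; a fluoro group at C-10.
Assembling the pieces gives 10-fluorododec-9-en-5-one.

10-fluorododec-9-en-5-one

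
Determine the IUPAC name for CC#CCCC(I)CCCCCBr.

Counting along the main chain through the multiple bond gives 11 carbons: the parent is undecane.
There is one C≡C triple bond, indicated by the ending -yne.
Number the chain so that numbering from this end puts the triple bond at C-2 rather than C-9.
With this numbering: the triple bond between C-2 and C-3; a bromo group at C-11; an iodo group at C-6.
Prefixes are listed alphabetically: bromo, iodo.
Putting it together: 11-bromo-6-iodoundec-2-yne.

11-bromo-6-iodoundec-2-yne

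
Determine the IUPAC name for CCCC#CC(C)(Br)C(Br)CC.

6,7-dibromo-6-methylnon-4-yne

The longest carbon chain that includes the multiple bond has 9 carbons, so the parent hydride is nonane.
The chain contains a C≡C triple bond, so the unsaturation ending is -yne.
The numbering direction is chosen so that numbering from this end puts the triple bond at C-4 rather than C-5.
This places the triple bond between C-4 and C-5; bromo groups at C-6 and C-7; a methyl group at C-6.
The substituents are ordered alphabetically, ignoring any di-/tri- multipliers.
Putting it together: 6,7-dibromo-6-methylnon-4-yne.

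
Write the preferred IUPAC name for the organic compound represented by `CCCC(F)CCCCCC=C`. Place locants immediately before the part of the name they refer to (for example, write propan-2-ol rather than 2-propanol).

Counting along the main chain through the multiple bond gives 11 carbons: the parent is undecane.
A C=C double bond in the chain gives the infix -ene-.
The numbering direction is chosen so that numbering from this end puts the double bond at C-1 rather than C-10.
That gives the double bond between C-1 and C-2; a fluoro group at C-8.
Assembling the pieces gives 8-fluoroundec-1-ene.

8-fluoroundec-1-ene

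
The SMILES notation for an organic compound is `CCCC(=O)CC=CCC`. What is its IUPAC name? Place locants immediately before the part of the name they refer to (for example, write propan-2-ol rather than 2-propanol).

non-6-en-4-one

The longest carbon chain that includes the carbonyl and the multiple bond has 9 carbons, so the parent hydride is nonane.
The principal characteristic group is a ketone (C=O on an internal carbon), named with the suffix -one.
There is one C=C double bond, indicated by the ending -ene.
Number the chain so that numbering from this end puts the carbonyl group at C-4 rather than C-6.
This places the carbonyl at C-4; the double bond between C-6 and C-7.
Assembling the pieces gives non-6-en-4-one.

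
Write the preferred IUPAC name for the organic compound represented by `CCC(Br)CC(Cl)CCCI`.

6-bromo-4-chloro-1-iodooctane

The longest continuous carbon chain has 8 atoms, so the parent hydride is octane.
Choose the numbering such that the substituent locant set {1,4,6} is lower than {3,5,8} at the first point of difference.
This places a bromo group at C-6; a chloro group at C-4; an iodo group at C-1.
Substituent prefixes are cited in alphabetical order (multiplying prefixes like di-/tri- are ignored for ordering).
The name is 6-bromo-4-chloro-1-iodooctane.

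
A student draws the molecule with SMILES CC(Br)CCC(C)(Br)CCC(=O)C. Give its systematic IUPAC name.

5,8-dibromo-5-methylnonan-2-one

The longest carbon chain that includes the carbonyl has 9 carbons, so the parent hydride is nonane.
The highest-priority functional group is a ketone (C=O on an internal carbon), so the name ends in -one.
Number the chain so that numbering from this end puts the carbonyl group at C-2 rather than C-8.
That gives the carbonyl at C-2; bromo groups at C-5 and C-8; a methyl group at C-5.
Prefixes are listed alphabetically: bromo, methyl.
Assembling the pieces gives 5,8-dibromo-5-methylnonan-2-one.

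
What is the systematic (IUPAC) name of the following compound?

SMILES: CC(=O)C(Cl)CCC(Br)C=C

6-bromo-3-chlorooct-7-en-2-one

Counting along the main chain through the carbonyl and the multiple bond gives 8 carbons: the parent is octane.
The highest-priority functional group is a ketone (C=O on an internal carbon), so the name ends in -one.
The chain contains a C=C double bond, so the unsaturation ending is -ene.
The numbering direction is chosen so that numbering from this end puts the carbonyl group at C-2 rather than C-7.
With this numbering: the carbonyl at C-2; the double bond between C-7 and C-8; a bromo group at C-6; a chloro group at C-3.
Prefixes are listed alphabetically: bromo, chloro.
The name is 6-bromo-3-chlorooct-7-en-2-one.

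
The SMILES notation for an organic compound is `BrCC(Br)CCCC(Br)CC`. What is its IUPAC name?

The longest continuous carbon chain has 8 atoms, so the parent hydride is octane.
The numbering direction is chosen so that the substituent locant set {1,2,6} is lower than {3,7,8} at the first point of difference.
That gives bromo groups at C-1 and C-2 and C-6.
Assembling the pieces gives 1,2,6-tribromooctane.

1,2,6-tribromooctane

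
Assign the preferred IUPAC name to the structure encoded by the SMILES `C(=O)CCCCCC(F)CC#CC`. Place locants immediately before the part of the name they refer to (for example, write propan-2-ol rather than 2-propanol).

The longest carbon chain that includes the –CHO group and the multiple bond has 11 carbons, so the parent hydride is undecane.
The principal characteristic group is an aldehyde (terminal –CHO), named with the suffix -al.
A C≡C triple bond in the chain gives the infix -yne-.
Number the chain so that the aldehyde carbon is C-1 by definition.
With this numbering: the triple bond between C-9 and C-10; a fluoro group at C-7.
The name is 7-fluoroundec-9-ynal.

7-fluoroundec-9-ynal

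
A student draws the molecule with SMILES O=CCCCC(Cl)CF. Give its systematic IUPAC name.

5-chloro-6-fluorohexanal

The longest carbon chain that includes the –CHO group has 6 carbons, so the parent hydride is hexane.
An aldehyde (terminal –CHO) is the principal characteristic group, giving the suffix -al.
Number the chain so that the aldehyde carbon is C-1 by definition.
This places a chloro group at C-5; a fluoro group at C-6.
Substituent prefixes are cited in alphabetical order (multiplying prefixes like di-/tri- are ignored for ordering).
Putting it together: 5-chloro-6-fluorohexanal.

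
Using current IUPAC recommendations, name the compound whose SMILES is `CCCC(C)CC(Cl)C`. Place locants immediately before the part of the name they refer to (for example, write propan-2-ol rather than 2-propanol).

The parent chain contains 7 carbons (heptane).
Choose the numbering such that the substituent locant set {2,4} is lower than {4,6} at the first point of difference.
That gives a chloro group at C-2; a methyl group at C-4.
The substituents are ordered alphabetically, ignoring any di-/tri- multipliers.
The name is 2-chloro-4-methylheptane.

2-chloro-4-methylheptane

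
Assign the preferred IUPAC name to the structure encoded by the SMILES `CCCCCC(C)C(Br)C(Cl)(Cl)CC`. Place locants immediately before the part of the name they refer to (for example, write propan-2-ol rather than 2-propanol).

The longest carbon chain is 10 atoms: the parent is decane.
Number the chain so that the substituent locant set {3,3,4,5} is lower than {6,7,8,8} at the first point of difference.
With this numbering: a bromo group at C-4; two chloro groups at C-3; a methyl group at C-5.
Substituent prefixes are cited in alphabetical order (multiplying prefixes like di-/tri- are ignored for ordering).
Assembling the pieces gives 4-bromo-3,3-dichloro-5-methyldecane.

4-bromo-3,3-dichloro-5-methyldecane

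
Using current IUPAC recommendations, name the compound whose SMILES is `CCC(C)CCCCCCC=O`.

The longest carbon chain that includes the –CHO group has 10 carbons, so the parent hydride is decane.
An aldehyde (terminal –CHO) is the principal characteristic group, giving the suffix -al.
Choose the numbering such that the aldehyde carbon is C-1 by definition.
This places a methyl group at C-8.
Assembling the pieces gives 8-methyldecanal.

8-methyldecanal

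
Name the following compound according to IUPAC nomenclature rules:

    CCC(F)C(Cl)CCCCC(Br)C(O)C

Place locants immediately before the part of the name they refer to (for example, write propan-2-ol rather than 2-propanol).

Counting along the main chain through the –OH group gives 11 carbons: the parent is undecane.
An alcohol (–OH) is the principal characteristic group, giving the suffix -ol.
The numbering direction is chosen so that numbering from this end puts the hydroxyl group at C-2 rather than C-10.
This places the hydroxyl at C-2; a bromo group at C-3; a chloro group at C-8; a fluoro group at C-9.
Substituent prefixes are cited in alphabetical order (multiplying prefixes like di-/tri- are ignored for ordering).
Assembling the pieces gives 3-bromo-8-chloro-9-fluoroundecan-2-ol.

3-bromo-8-chloro-9-fluoroundecan-2-ol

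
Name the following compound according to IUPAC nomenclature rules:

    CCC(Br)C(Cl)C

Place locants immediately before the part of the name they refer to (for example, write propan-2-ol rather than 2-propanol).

3-bromo-2-chloropentane

The longest carbon chain is 5 atoms: the parent is pentane.
Choose the numbering such that the substituent locant set {2,3} is lower than {3,4} at the first point of difference.
With this numbering: a bromo group at C-3; a chloro group at C-2.
The substituents are ordered alphabetically, ignoring any di-/tri- multipliers.
The name is 3-bromo-2-chloropentane.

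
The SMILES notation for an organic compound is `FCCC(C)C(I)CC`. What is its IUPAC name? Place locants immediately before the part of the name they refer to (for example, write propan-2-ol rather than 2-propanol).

1-fluoro-4-iodo-3-methylhexane

The longest carbon chain is 6 atoms: the parent is hexane.
Choose the numbering such that the substituent locant set {1,3,4} is lower than {3,4,6} at the first point of difference.
With this numbering: a fluoro group at C-1; an iodo group at C-4; a methyl group at C-3.
Substituent prefixes are cited in alphabetical order (multiplying prefixes like di-/tri- are ignored for ordering).
The name is 1-fluoro-4-iodo-3-methylhexane.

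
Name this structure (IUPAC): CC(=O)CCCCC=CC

non-7-en-2-one

Counting along the main chain through the carbonyl and the multiple bond gives 9 carbons: the parent is nonane.
The highest-priority functional group is a ketone (C=O on an internal carbon), so the name ends in -one.
The chain contains a C=C double bond, so the unsaturation ending is -ene.
The numbering direction is chosen so that numbering from this end puts the carbonyl group at C-2 rather than C-8.
This places the carbonyl at C-2; the double bond between C-7 and C-8.
Assembling the pieces gives non-7-en-2-one.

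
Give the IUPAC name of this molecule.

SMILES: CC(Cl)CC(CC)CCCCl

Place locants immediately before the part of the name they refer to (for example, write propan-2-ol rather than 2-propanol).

1,6-dichloro-4-ethylheptane

The longest carbon chain is 7 atoms: the parent is heptane.
Choose the numbering such that the substituent locant set {1,4,6} is lower than {2,4,7} at the first point of difference.
That gives chloro groups at C-1 and C-6; an ethyl group at C-4.
Substituent prefixes are cited in alphabetical order (multiplying prefixes like di-/tri- are ignored for ordering).
The name is 1,6-dichloro-4-ethylheptane.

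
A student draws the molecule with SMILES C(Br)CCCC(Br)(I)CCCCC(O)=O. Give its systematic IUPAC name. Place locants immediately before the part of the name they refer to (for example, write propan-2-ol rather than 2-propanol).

The longest chain bearing the –COOH group is 10 carbons long (decane).
A carboxylic acid (terminal –COOH) is the principal characteristic group, giving the suffix -oic acid.
The numbering direction is chosen so that the carboxylic acid carbon is C-1 by definition.
That gives bromo groups at C-6 and C-10; an iodo group at C-6.
Prefixes are listed alphabetically: bromo, iodo.
Assembling the pieces gives 6,10-dibromo-6-iododecanoic acid.

6,10-dibromo-6-iododecanoic acid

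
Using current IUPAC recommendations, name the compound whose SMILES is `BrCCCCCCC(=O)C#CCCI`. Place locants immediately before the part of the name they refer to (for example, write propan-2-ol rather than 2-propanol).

11-bromo-1-iodoundec-3-yn-5-one

The longest chain bearing the carbonyl and the multiple bond is 11 carbons long (undecane).
A ketone (C=O on an internal carbon) is the principal characteristic group, giving the suffix -one.
The chain contains a C≡C triple bond, so the unsaturation ending is -yne.
The numbering direction is chosen so that numbering from this end puts the carbonyl group at C-5 rather than C-7.
This places the carbonyl at C-5; the triple bond between C-3 and C-4; a bromo group at C-11; an iodo group at C-1.
The substituents are ordered alphabetically, ignoring any di-/tri- multipliers.
Assembling the pieces gives 11-bromo-1-iodoundec-3-yn-5-one.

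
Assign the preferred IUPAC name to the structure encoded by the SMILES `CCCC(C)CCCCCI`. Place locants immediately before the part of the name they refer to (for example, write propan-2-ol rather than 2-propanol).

The longest carbon chain is 9 atoms: the parent is nonane.
The numbering direction is chosen so that the substituent locant set {1,6} is lower than {4,9} at the first point of difference.
This places an iodo group at C-1; a methyl group at C-6.
The substituents are ordered alphabetically, ignoring any di-/tri- multipliers.
Assembling the pieces gives 1-iodo-6-methylnonane.

1-iodo-6-methylnonane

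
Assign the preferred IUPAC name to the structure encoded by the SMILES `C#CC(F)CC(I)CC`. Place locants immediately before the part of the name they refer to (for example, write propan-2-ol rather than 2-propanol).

3-fluoro-5-iodohept-1-yne

Counting along the main chain through the multiple bond gives 7 carbons: the parent is heptane.
A C≡C triple bond in the chain gives the infix -yne-.
Number the chain so that numbering from this end puts the triple bond at C-1 rather than C-6.
With this numbering: the triple bond between C-1 and C-2; a fluoro group at C-3; an iodo group at C-5.
Prefixes are listed alphabetically: fluoro, iodo.
Assembling the pieces gives 3-fluoro-5-iodohept-1-yne.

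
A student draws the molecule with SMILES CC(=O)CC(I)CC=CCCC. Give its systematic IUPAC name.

4-iododec-6-en-2-one

The longest chain bearing the carbonyl and the multiple bond is 10 carbons long (decane).
A ketone (C=O on an internal carbon) is the principal characteristic group, giving the suffix -one.
The chain contains a C=C double bond, so the unsaturation ending is -ene.
Number the chain so that numbering from this end puts the carbonyl group at C-2 rather than C-9.
That gives the carbonyl at C-2; the double bond between C-6 and C-7; an iodo group at C-4.
Putting it together: 4-iododec-6-en-2-one.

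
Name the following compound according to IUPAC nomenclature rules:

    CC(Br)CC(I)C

The parent chain contains 5 carbons (pentane).
Number the chain so that the locant sets are identical either way, so the alphabetically earlier bromo substituent takes the lower locant (2 rather than 4).
That gives a bromo group at C-2; an iodo group at C-4.
Prefixes are listed alphabetically: bromo, iodo.
Putting it together: 2-bromo-4-iodopentane.

2-bromo-4-iodopentane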